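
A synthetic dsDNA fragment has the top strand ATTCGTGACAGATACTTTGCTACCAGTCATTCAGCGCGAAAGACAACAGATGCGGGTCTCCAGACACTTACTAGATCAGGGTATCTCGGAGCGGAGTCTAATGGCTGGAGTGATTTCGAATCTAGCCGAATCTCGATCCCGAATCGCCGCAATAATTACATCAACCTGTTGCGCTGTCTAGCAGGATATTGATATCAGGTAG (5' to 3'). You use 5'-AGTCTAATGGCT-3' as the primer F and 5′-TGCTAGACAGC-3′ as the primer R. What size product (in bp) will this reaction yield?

The forward primer matches the template at positions 95–106.
Taking the reverse complement of TGCTAGACAGC gives GCTGTCTAGCA, found at positions 173–183 on the template; the primer anneals here to the top strand with its 3' end pointing upstream.
Product length = (reverse-primer end) − (forward-primer start) + 1 = 183 − 95 + 1 = 89 bp.

89 bp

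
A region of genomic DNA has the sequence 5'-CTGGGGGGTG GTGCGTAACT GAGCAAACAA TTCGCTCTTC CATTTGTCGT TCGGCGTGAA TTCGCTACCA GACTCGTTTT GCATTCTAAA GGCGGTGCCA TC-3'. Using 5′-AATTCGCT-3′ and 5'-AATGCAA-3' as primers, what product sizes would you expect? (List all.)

The forward primer AATTCGCT matches the top strand at positions 29–36, 59–66.
The reverse primer's reverse complement is TTGCATT, matching at positions 79–85.
Each forward site pairs with the reverse site to give a product ending at position 85: sizes 57, 27 bp.

57 bp, 27 bp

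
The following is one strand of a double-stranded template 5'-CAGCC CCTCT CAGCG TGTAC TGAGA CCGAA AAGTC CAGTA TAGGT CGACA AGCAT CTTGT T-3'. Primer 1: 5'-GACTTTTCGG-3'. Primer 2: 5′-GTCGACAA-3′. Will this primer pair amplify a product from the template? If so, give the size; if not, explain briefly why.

Primer 1 (GACTTTTCGG) has reverse complement CCGAAAAGTC, which matches the top strand at positions 26–35; primer 1 anneals to the top strand there with its 3' end pointing upstream toward position 26.
Primer 2 (GTCGACAA) matches the top strand directly at positions 44–51; it anneals to the bottom strand with its 3' end pointing downstream toward position 51.
The 3' ends diverge (primer 1 extends toward position 1, primer 2 toward position 61), so the primers never converge on a shared product.

No product — the primers' 3' ends point away from each other.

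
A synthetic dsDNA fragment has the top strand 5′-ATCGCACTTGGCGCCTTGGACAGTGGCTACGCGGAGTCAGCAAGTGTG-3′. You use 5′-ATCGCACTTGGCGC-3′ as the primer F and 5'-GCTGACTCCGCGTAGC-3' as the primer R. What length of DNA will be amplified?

The forward primer matches the template at positions 1–14.
Taking the reverse complement of GCTGACTCCGCGTAGC gives GCTACGCGGAGTCAGC, found at positions 26–41 on the template; the primer anneals here to the top strand with its 3' end pointing upstream.
Amplicon spans positions 1–41: 41 bp.

41 bp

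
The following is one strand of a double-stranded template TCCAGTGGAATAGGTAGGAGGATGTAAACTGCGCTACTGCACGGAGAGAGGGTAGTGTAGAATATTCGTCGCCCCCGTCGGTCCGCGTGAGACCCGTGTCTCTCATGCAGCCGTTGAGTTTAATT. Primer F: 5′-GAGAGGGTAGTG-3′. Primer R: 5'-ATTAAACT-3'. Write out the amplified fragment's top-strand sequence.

Scanning the template, GAGAGGGTAGTG occurs at positions 46–57; this primer anneals to the bottom strand there with its 3' end pointing downstream.
Taking the reverse complement of ATTAAACT gives AGTTTAAT, found at positions 117–124 on the template; the primer anneals here to the top strand with its 3' end pointing upstream.
The product is the template from position 46 through 124 (79 bp).

5'-GAGAGGGTAGTGTAGAATATTCGTCGCCCCCGTCGGTCCGCGTGAGACCCGTGTCTCTCATGCAGCCGTTGAGTTTAAT-3'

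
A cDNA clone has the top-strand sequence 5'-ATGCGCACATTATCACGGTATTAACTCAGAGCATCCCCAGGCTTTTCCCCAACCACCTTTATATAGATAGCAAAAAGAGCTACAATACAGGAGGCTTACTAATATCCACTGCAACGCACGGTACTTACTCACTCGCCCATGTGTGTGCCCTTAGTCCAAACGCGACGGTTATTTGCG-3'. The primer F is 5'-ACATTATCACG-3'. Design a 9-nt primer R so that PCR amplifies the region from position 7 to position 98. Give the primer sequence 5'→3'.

The product's 3' end on the top strand is position 98.
The reverse primer anneals to the top strand over positions 90–98, i.e. to GGAGGCTTA.
Its sequence written 5'→3' is the reverse complement: TAAGCCTCC.

5'-TAAGCCTCC-3'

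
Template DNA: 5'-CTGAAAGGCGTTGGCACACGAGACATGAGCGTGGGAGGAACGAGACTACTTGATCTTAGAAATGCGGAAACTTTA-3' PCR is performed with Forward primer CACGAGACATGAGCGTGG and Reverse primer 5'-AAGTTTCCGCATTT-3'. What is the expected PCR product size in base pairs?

The forward primer matches the template at positions 17–34.
The reverse primer's reverse complement is AAATGCGGAAACTT, which matches the template at positions 60–73.
The product runs from position 17 to position 73, so its length is 73 − 17 + 1 = 57 bp.

57 bp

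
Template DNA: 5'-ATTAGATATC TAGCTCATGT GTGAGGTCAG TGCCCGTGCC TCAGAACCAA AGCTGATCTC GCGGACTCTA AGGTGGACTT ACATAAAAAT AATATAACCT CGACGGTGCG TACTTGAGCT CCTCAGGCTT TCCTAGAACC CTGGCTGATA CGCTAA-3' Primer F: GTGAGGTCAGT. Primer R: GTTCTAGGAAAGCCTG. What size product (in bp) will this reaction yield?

119 bp

The forward primer matches the template at positions 21–31.
Reverse complement of the reverse primer: CAGGCTTTCCTAGAAC. This occurs on the top strand at positions 124–139.
Product length = (reverse-primer end) − (forward-primer start) + 1 = 139 − 21 + 1 = 119 bp.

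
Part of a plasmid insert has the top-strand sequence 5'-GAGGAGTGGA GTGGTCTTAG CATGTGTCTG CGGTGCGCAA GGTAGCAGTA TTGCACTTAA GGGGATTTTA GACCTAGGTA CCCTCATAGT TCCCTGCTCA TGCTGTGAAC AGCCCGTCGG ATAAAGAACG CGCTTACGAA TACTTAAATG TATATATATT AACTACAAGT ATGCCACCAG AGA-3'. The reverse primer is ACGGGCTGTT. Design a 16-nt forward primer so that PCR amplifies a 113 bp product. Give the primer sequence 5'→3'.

The reverse primer's reverse complement AACAGCCCGT matches the template at positions 108–117, so the product ends at position 117.
A 113 bp product then starts at position 117 − 113 + 1 = 5.
The forward primer is identical to the top strand there: AGTGGAGTGGTCTTAG.

5'-AGTGGAGTGGTCTTAG-3'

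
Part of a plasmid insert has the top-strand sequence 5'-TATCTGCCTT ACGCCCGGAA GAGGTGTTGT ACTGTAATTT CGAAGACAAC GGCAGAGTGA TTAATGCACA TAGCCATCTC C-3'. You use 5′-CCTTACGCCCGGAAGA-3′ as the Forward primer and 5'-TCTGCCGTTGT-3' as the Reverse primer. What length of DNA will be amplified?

50 bp

Forward primer CCTTACGCCCGGAAGA is found on the top strand at positions 7–22.
Reverse complement of the reverse primer: ACAACGGCAGA. This occurs on the top strand at positions 46–56.
Amplicon spans positions 7–56: 50 bp.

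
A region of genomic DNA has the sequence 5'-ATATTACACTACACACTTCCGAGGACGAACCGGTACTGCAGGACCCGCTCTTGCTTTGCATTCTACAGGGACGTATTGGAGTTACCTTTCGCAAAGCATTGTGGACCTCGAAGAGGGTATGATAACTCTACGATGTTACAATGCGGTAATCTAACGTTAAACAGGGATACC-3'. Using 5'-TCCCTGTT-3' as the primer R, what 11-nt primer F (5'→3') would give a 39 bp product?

The reverse primer's reverse complement AACAGGGA matches the template at positions 160–167, so the product ends at position 167.
A 39 bp product then starts at position 167 − 39 + 1 = 129.
The forward primer is identical to the top strand there: TACGATGTTAC.

5'-TACGATGTTAC-3'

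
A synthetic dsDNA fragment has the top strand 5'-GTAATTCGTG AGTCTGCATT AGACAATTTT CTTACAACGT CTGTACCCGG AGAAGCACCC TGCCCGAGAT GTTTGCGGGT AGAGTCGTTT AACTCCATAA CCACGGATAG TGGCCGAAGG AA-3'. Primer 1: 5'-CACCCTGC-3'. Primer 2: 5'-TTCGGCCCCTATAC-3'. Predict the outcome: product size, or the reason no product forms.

No product — primer 2 has no binding site in the template.

Primer 2 (TTCGGCCCCTATAC) does not match the top strand, and its reverse complement GTATAGGGGCCGAA does not match either.
With no annealing site for primer 2, no amplification occurs.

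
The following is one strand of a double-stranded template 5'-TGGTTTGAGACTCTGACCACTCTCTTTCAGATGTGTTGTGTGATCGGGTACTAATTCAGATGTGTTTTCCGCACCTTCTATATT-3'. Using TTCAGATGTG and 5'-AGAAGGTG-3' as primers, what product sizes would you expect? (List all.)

The forward primer TTCAGATGTG matches the top strand at positions 26–35, 55–64.
The reverse primer's reverse complement is CACCTTCT, matching at positions 72–79.
Each forward site pairs with the reverse site to give a product ending at position 79: sizes 54, 25 bp.

54 bp, 25 bp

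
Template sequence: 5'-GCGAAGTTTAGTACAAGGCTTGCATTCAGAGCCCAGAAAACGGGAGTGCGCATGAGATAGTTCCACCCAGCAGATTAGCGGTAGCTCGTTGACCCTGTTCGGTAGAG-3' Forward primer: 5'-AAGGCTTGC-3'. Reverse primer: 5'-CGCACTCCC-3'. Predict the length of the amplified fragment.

The forward primer matches the template at positions 15–23.
The reverse primer's reverse complement is GGGAGTGCG, which matches the template at positions 42–50.
Product length = (reverse-primer end) − (forward-primer start) + 1 = 50 − 15 + 1 = 36 bp.

36 bp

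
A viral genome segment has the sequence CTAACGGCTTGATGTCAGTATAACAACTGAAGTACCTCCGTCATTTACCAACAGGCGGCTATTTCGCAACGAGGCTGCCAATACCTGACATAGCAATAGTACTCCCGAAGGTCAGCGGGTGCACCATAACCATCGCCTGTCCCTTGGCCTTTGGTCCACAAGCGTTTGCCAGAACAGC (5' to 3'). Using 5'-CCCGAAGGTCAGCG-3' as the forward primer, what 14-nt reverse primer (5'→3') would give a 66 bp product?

5'-GCAAACGCTTGTGG-3'

The forward primer binds at positions 104–117, so a 66 bp product ends at position 104 + 66 − 1 = 169.
The reverse primer anneals to the top strand over positions 156–169, i.e. to CCACAAGCGTTTGC.
Its sequence written 5'→3' is the reverse complement: GCAAACGCTTGTGG.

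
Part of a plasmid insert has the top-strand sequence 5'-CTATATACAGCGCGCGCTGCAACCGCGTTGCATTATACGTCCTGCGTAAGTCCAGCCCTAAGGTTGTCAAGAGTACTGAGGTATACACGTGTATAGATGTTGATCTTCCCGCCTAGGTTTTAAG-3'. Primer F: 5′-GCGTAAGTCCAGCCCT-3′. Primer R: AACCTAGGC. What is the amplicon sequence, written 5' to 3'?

5'-GCGTAAGTCCAGCCCTAAGGTTGTCAAGAGTACTGAGGTATACACGTGTATAGATGTTGATCTTCCCGCCTAGGTT-3'

The forward primer matches the template at positions 44–59.
The reverse primer's reverse complement is GCCTAGGTT, which matches the template at positions 111–119.
The product is the template from position 44 through 119 (76 bp).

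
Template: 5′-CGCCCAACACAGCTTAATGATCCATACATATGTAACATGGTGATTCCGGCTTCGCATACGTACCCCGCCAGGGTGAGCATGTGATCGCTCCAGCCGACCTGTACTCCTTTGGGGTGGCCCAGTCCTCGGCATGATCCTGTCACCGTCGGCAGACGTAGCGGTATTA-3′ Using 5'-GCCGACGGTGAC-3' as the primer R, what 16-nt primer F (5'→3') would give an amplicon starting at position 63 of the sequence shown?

The reverse primer's reverse complement GTCACCGTCGGC matches the template at positions 139–150; the product starts at position 63.
The forward primer is identical to the top strand over positions 63–78: CCCCGCCAGGGTGAGC.

5'-CCCCGCCAGGGTGAGC-3'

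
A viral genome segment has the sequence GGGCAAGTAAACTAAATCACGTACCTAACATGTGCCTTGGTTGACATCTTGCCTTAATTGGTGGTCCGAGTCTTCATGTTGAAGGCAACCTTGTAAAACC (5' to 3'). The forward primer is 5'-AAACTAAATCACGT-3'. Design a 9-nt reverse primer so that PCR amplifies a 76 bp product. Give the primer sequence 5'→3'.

5'-CTTCAACAT-3'

The forward primer binds at positions 9–22, so a 76 bp product ends at position 9 + 76 − 1 = 84.
The reverse primer anneals to the top strand over positions 76–84, i.e. to ATGTTGAAG.
Its sequence written 5'→3' is the reverse complement: CTTCAACAT.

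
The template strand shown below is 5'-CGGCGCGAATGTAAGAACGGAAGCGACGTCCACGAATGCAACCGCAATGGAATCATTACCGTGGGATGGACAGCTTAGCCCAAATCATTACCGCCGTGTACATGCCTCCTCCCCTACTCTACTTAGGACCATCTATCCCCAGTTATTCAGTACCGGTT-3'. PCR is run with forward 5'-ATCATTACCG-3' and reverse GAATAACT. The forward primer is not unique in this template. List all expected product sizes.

97 bp, 65 bp

The forward primer ATCATTACCG matches the top strand at positions 52–61, 84–93.
The reverse primer's reverse complement is AGTTATTC, matching at positions 141–148.
Each forward site pairs with the reverse site to give a product ending at position 148: sizes 97, 65 bp.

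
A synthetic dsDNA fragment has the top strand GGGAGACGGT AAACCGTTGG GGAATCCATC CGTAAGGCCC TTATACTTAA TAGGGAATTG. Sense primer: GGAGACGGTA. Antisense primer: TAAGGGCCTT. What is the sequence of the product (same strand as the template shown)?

Scanning the template, GGAGACGGTA occurs at positions 2–11; this primer anneals to the bottom strand there with its 3' end pointing downstream.
Taking the reverse complement of TAAGGGCCTT gives AAGGCCCTTA, found at positions 34–43 on the template; the primer anneals here to the top strand with its 3' end pointing upstream.
The product is the template from position 2 through 43 (42 bp).

5'-GGAGACGGTAAACCGTTGGGGAATCCATCCGTAAGGCCCTTA-3'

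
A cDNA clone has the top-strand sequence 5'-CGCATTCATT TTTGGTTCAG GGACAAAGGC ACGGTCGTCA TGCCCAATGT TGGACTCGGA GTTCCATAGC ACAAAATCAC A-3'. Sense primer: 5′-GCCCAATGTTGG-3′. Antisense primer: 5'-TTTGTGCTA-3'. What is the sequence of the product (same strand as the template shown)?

The forward primer matches the template at positions 42–53.
Reverse complement of the reverse primer: TAGCACAAA. This occurs on the top strand at positions 67–75.
The product is the template from position 42 through 75 (34 bp).

5'-GCCCAATGTTGGACTCGGAGTTCCATAGCACAAA-3'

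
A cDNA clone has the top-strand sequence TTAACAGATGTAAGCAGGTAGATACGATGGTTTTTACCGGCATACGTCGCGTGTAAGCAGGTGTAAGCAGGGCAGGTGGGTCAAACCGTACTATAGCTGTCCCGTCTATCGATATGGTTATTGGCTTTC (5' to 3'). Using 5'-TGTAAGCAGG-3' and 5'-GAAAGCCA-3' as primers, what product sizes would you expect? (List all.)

The forward primer TGTAAGCAGG matches the top strand at positions 9–18, 52–61, 62–71.
The reverse primer's reverse complement is TGGCTTTC, matching at positions 122–129.
Each forward site pairs with the reverse site to give a product ending at position 129: sizes 121, 78, 68 bp.

121 bp, 78 bp, 68 bp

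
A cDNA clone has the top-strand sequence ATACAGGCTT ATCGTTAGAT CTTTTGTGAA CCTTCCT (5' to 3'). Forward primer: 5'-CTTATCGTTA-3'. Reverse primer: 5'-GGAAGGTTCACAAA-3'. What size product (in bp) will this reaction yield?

29 bp

The forward primer matches the template at positions 8–17.
Taking the reverse complement of GGAAGGTTCACAAA gives TTTGTGAACCTTCC, found at positions 23–36 on the template; the primer anneals here to the top strand with its 3' end pointing upstream.
Amplicon spans positions 8–36: 29 bp.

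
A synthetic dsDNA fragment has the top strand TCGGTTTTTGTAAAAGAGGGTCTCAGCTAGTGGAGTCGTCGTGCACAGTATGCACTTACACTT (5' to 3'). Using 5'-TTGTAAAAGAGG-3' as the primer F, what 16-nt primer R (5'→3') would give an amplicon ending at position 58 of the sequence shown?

The forward primer binds at positions 8–19; the product's 3' end on the top strand is position 58.
The reverse primer anneals to the top strand over positions 43–58, i.e. to GCACAGTATGCACTTA.
Its sequence written 5'→3' is the reverse complement: TAAGTGCATACTGTGC.

5'-TAAGTGCATACTGTGC-3'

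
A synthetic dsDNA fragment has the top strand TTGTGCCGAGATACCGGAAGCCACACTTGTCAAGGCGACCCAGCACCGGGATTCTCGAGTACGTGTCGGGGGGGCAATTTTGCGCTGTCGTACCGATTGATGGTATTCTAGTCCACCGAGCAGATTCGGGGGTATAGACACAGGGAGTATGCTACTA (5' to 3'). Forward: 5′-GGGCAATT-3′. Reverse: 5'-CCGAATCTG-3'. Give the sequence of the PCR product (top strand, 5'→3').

Forward primer GGGCAATT is found on the top strand at positions 72–79.
The reverse primer's reverse complement is CAGATTCGG, which matches the template at positions 121–129.
The product is the template from position 72 through 129 (58 bp).

5'-GGGCAATTTTGCGCTGTCGTACCGATTGATGGTATTCTAGTCCACCGAGCAGATTCGG-3'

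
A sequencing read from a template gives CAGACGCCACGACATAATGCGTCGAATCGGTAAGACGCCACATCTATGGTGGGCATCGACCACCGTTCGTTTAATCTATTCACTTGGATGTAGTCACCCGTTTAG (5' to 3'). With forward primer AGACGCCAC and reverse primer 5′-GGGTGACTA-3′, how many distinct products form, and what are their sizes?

Two products: 98 bp, 67 bp

The forward primer AGACGCCAC matches the top strand at positions 2–10, 33–41.
The reverse primer's reverse complement is TAGTCACCC, matching at positions 91–99.
Each forward site pairs with the reverse site to give a product ending at position 99: sizes 98, 67 bp.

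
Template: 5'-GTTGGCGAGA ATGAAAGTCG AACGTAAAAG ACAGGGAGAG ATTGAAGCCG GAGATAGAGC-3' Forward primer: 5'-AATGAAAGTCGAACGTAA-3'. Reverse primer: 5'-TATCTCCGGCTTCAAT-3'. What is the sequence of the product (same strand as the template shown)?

The forward primer matches the template at positions 10–27.
The reverse primer's reverse complement is ATTGAAGCCGGAGATA, which matches the template at positions 41–56.
The product is the template from position 10 through 56 (47 bp).

5'-AATGAAAGTCGAACGTAAAAGACAGGGAGAGATTGAAGCCGGAGATA-3'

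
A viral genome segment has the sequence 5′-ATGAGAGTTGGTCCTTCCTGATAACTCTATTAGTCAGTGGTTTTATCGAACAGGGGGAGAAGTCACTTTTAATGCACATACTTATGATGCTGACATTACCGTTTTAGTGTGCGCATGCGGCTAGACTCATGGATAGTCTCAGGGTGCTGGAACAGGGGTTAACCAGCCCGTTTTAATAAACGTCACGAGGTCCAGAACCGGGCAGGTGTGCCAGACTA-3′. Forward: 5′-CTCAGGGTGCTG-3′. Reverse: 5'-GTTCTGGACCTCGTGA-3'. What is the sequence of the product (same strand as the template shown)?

Scanning the template, CTCAGGGTGCTG occurs at positions 138–149; this primer anneals to the bottom strand there with its 3' end pointing downstream.
The reverse primer's reverse complement is TCACGAGGTCCAGAAC, which matches the template at positions 183–198.
The product is the template from position 138 through 198 (61 bp).

5'-CTCAGGGTGCTGGAACAGGGGTTAACCAGCCCGTTTTAATAAACGTCACGAGGTCCAGAAC-3'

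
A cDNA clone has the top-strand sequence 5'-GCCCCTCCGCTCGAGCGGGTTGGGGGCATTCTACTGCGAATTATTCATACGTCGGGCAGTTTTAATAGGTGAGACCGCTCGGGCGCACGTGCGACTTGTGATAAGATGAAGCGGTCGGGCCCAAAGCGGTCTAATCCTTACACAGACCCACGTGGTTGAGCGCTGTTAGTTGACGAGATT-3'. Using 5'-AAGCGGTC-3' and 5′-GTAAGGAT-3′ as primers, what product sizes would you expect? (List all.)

33 bp, 18 bp

The forward primer AAGCGGTC matches the top strand at positions 109–116, 124–131.
The reverse primer's reverse complement is ATCCTTAC, matching at positions 134–141.
Each forward site pairs with the reverse site to give a product ending at position 141: sizes 33, 18 bp.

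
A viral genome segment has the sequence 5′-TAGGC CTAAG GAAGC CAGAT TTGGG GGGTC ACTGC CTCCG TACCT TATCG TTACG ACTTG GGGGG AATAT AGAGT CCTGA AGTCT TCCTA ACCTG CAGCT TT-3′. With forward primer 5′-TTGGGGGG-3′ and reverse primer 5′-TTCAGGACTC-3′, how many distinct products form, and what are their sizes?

Two products: 61 bp, 24 bp

The forward primer TTGGGGGG matches the top strand at positions 21–28, 58–65.
The reverse primer's reverse complement is GAGTCCTGAA, matching at positions 72–81.
Each forward site pairs with the reverse site to give a product ending at position 81: sizes 61, 24 bp.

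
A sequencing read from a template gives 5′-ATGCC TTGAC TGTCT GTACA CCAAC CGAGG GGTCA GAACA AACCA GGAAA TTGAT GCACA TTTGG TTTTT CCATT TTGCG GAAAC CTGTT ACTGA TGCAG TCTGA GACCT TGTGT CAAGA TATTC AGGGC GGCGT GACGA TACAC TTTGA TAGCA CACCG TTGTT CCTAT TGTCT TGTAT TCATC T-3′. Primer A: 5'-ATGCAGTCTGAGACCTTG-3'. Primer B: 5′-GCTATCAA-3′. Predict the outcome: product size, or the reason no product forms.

Primer A (ATGCAGTCTGAGACCTTG) matches the top strand at positions 95–112; it acts as a forward primer.
Primer B's reverse complement is TTGATAGC, matching the top strand at positions 147–154; it acts as a reverse primer.
The 3' ends face each other across positions 95–154, giving a 60 bp product.

Yes — a 60 bp product.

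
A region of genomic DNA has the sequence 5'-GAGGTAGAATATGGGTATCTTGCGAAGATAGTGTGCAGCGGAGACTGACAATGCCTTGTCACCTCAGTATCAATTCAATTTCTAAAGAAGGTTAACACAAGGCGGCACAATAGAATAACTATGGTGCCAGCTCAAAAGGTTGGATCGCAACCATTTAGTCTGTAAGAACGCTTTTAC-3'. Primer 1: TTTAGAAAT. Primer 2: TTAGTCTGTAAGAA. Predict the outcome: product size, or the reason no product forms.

Primer 1 (TTTAGAAAT) has reverse complement ATTTCTAAA, which matches the top strand at positions 78–86; primer 1 anneals to the top strand there with its 3' end pointing upstream toward position 78.
Primer 2 (TTAGTCTGTAAGAA) matches the top strand directly at positions 155–168; it anneals to the bottom strand with its 3' end pointing downstream toward position 168.
The 3' ends diverge (primer 1 extends toward position 1, primer 2 toward position 177), so the primers never converge on a shared product.

No product — the primers' 3' ends point away from each other.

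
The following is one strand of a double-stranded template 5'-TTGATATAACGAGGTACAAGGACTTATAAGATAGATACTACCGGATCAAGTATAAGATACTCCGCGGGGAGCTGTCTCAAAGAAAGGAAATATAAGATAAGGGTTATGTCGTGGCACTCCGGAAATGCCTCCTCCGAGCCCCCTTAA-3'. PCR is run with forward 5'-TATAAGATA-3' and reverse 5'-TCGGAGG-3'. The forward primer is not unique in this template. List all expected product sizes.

The forward primer TATAAGATA matches the top strand at positions 25–33, 51–59, 91–99.
The reverse primer's reverse complement is CCTCCGA, matching at positions 131–137.
Each forward site pairs with the reverse site to give a product ending at position 137: sizes 113, 87, 47 bp.

113 bp, 87 bp, 47 bp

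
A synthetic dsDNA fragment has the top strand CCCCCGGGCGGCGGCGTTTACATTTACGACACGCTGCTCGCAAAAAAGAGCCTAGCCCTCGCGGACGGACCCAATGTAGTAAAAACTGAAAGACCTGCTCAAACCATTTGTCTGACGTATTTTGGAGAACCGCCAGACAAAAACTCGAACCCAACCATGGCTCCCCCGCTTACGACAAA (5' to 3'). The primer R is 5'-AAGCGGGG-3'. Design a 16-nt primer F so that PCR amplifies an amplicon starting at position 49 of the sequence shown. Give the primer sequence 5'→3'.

The reverse primer's reverse complement CCCCGCTT matches the template at positions 164–171; the product starts at position 49.
The forward primer is identical to the top strand over positions 49–64: AGCCTAGCCCTCGCGG.

5'-AGCCTAGCCCTCGCGG-3'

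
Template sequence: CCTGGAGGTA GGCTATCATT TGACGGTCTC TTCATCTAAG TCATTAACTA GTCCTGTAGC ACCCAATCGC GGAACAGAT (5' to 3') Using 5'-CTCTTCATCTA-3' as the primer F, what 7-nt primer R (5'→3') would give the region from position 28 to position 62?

The product's 3' end on the top strand is position 62.
The reverse primer anneals to the top strand over positions 56–62, i.e. to GTAGCAC.
Its sequence written 5'→3' is the reverse complement: GTGCTAC.

5'-GTGCTAC-3'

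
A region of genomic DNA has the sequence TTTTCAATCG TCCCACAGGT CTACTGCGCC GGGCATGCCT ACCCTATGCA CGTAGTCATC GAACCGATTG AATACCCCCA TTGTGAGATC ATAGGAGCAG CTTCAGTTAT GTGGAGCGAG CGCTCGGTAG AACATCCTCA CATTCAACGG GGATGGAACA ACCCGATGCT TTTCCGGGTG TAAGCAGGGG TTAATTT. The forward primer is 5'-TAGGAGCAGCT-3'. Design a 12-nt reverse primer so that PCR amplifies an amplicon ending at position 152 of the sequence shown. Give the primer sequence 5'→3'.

5'-CCCCGTTGAATG-3'

The forward primer binds at positions 92–102; the product's 3' end on the top strand is position 152.
The reverse primer anneals to the top strand over positions 141–152, i.e. to CATTCAACGGGG.
Its sequence written 5'→3' is the reverse complement: CCCCGTTGAATG.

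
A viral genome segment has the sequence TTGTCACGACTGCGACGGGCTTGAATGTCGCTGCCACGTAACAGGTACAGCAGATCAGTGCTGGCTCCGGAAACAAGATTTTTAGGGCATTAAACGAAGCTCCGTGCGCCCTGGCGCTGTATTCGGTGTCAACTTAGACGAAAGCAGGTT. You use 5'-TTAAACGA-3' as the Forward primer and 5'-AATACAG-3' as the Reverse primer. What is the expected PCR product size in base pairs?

The forward primer matches the template at positions 90–97.
Reverse complement of the reverse primer: CTGTATT. This occurs on the top strand at positions 117–123.
Amplicon spans positions 90–123: 34 bp.

34 bp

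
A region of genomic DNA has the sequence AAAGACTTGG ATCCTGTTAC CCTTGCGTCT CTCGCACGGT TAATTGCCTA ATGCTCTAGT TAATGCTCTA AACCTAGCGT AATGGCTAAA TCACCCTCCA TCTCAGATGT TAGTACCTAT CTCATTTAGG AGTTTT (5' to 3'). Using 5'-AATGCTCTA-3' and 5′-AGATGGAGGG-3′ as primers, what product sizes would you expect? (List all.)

54 bp, 42 bp

The forward primer AATGCTCTA matches the top strand at positions 50–58, 62–70.
The reverse primer's reverse complement is CCCTCCATCT, matching at positions 94–103.
Each forward site pairs with the reverse site to give a product ending at position 103: sizes 54, 42 bp.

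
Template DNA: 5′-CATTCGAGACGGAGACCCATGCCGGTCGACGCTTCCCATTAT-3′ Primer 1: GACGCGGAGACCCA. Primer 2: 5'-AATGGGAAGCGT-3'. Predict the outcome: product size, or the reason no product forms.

Primer 1 (GACGCGGAGACCCA) does not match the top strand, and its reverse complement TGGGTCTCCGCGTC does not match either.
With no annealing site for primer 1, no amplification occurs.

No product — primer 1 has no binding site in the template.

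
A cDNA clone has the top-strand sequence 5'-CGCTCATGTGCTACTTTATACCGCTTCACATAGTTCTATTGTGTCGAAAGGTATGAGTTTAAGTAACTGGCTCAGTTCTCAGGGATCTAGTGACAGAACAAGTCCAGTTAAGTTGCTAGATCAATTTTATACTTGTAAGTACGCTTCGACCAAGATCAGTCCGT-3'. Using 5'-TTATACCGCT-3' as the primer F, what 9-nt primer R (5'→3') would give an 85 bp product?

5'-TGTTCTGTC-3'

The forward primer binds at positions 16–25, so an 85 bp product ends at position 16 + 85 − 1 = 100.
The reverse primer anneals to the top strand over positions 92–100, i.e. to GACAGAACA.
Its sequence written 5'→3' is the reverse complement: TGTTCTGTC.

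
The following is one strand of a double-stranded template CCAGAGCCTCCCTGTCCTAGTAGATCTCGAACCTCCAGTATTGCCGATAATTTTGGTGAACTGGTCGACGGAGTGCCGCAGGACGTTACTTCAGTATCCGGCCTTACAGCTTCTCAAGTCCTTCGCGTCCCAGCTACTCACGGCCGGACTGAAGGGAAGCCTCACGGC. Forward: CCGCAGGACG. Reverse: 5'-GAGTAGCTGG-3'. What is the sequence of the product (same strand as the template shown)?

5'-CCGCAGGACGTTACTTCAGTATCCGGCCTTACAGCTTCTCAAGTCCTTCGCGTCCCAGCTACTC-3'

Forward primer CCGCAGGACG is found on the top strand at positions 76–85.
The reverse primer's reverse complement is CCAGCTACTC, which matches the template at positions 130–139.
The product is the template from position 76 through 139 (64 bp).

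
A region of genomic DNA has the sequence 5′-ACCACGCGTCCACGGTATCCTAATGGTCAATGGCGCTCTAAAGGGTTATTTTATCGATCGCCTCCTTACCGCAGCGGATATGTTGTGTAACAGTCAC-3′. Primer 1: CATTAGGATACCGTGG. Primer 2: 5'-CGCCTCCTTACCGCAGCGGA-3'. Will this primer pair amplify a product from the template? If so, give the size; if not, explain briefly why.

Primer 1 (CATTAGGATACCGTGG) has reverse complement CCACGGTATCCTAATG, which matches the top strand at positions 10–25; primer 1 anneals to the top strand there with its 3' end pointing upstream toward position 10.
Primer 2 (CGCCTCCTTACCGCAGCGGA) matches the top strand directly at positions 59–78; it anneals to the bottom strand with its 3' end pointing downstream toward position 78.
The 3' ends diverge (primer 1 extends toward position 1, primer 2 toward position 97), so the primers never converge on a shared product.

No product — the primers' 3' ends point away from each other.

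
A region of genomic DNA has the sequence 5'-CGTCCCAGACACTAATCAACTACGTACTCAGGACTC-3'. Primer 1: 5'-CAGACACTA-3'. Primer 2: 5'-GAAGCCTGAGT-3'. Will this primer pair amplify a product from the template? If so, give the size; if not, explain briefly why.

Primer 2 (GAAGCCTGAGT) does not match the top strand, and its reverse complement ACTCAGGCTTC does not match either.
With no annealing site for primer 2, no amplification occurs.

No product — primer 2 has no binding site in the template.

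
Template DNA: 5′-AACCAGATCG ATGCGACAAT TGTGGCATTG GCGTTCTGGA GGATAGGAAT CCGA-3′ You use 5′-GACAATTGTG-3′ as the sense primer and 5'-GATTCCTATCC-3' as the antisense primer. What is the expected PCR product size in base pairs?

Scanning the template, GACAATTGTG occurs at positions 15–24; this primer anneals to the bottom strand there with its 3' end pointing downstream.
Taking the reverse complement of GATTCCTATCC gives GGATAGGAATC, found at positions 41–51 on the template; the primer anneals here to the top strand with its 3' end pointing upstream.
The product runs from position 15 to position 51, so its length is 51 − 15 + 1 = 37 bp.

37 bp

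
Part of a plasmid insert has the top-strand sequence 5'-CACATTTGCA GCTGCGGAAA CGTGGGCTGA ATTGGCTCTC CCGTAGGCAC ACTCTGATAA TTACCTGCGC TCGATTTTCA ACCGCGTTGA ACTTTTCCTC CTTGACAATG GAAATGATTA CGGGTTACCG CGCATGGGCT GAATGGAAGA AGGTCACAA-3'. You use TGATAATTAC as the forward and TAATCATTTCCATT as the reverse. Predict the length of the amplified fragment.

66 bp

The forward primer matches the template at positions 55–64.
Reverse complement of the reverse primer: AATGGAAATGATTA. This occurs on the top strand at positions 107–120.
Amplicon spans positions 55–120: 66 bp.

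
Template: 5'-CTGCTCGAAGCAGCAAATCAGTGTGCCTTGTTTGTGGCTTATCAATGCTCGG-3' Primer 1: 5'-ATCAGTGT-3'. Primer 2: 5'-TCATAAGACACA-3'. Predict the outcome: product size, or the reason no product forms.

No product — primer 2 has no binding site in the template.

Primer 2 (TCATAAGACACA) does not match the top strand, and its reverse complement TGTGTCTTATGA does not match either.
With no annealing site for primer 2, no amplification occurs.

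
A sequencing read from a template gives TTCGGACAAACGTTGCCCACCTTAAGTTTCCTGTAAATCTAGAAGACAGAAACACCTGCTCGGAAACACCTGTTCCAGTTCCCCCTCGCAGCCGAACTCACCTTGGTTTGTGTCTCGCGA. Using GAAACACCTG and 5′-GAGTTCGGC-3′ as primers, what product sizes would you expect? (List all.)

The forward primer GAAACACCTG matches the top strand at positions 49–58, 63–72.
The reverse primer's reverse complement is GCCGAACTC, matching at positions 91–99.
Each forward site pairs with the reverse site to give a product ending at position 99: sizes 51, 37 bp.

51 bp, 37 bp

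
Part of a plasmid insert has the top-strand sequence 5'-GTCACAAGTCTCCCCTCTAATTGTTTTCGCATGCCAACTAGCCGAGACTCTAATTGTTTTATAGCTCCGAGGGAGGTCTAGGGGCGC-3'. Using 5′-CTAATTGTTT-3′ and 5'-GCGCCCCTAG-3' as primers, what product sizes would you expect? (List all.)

The forward primer CTAATTGTTT matches the top strand at positions 17–26, 50–59.
The reverse primer's reverse complement is CTAGGGGCGC, matching at positions 78–87.
Each forward site pairs with the reverse site to give a product ending at position 87: sizes 71, 38 bp.

71 bp, 38 bp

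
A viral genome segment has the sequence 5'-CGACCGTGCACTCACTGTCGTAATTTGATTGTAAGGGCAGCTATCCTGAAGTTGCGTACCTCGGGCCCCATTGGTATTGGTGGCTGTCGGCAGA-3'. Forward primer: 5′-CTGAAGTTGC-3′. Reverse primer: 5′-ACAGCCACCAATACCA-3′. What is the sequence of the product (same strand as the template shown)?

The forward primer matches the template at positions 46–55.
Taking the reverse complement of ACAGCCACCAATACCA gives TGGTATTGGTGGCTGT, found at positions 72–87 on the template; the primer anneals here to the top strand with its 3' end pointing upstream.
The product is the template from position 46 through 87 (42 bp).

5'-CTGAAGTTGCGTACCTCGGGCCCCATTGGTATTGGTGGCTGT-3'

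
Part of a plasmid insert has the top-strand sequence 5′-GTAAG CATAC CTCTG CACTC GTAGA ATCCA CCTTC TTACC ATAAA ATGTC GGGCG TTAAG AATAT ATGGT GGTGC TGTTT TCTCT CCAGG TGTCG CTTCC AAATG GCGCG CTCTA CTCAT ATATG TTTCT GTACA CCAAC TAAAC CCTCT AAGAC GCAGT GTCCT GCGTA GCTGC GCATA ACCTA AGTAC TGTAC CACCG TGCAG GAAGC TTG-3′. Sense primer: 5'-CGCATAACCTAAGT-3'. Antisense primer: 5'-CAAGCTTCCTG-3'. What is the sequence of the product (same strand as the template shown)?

5'-CGCATAACCTAAGTACTGTACCACCGTGCAGGAAGCTTG-3'

Scanning the template, CGCATAACCTAAGT occurs at positions 175–188; this primer anneals to the bottom strand there with its 3' end pointing downstream.
Reverse complement of the reverse primer: CAGGAAGCTTG. This occurs on the top strand at positions 203–213.
The product is the template from position 175 through 213 (39 bp).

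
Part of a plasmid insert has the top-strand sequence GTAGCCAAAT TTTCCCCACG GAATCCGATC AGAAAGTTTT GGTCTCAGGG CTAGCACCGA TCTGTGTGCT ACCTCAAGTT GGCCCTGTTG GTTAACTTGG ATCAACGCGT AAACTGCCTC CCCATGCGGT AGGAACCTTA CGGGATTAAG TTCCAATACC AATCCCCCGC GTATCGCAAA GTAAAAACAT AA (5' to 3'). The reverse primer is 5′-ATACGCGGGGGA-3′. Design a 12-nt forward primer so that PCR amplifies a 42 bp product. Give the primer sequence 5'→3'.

5'-GAACCTTACGGG-3'

The reverse primer's reverse complement TCCCCCGCGTAT matches the template at positions 163–174, so the product ends at position 174.
A 42 bp product then starts at position 174 − 42 + 1 = 133.
The forward primer is identical to the top strand there: GAACCTTACGGG.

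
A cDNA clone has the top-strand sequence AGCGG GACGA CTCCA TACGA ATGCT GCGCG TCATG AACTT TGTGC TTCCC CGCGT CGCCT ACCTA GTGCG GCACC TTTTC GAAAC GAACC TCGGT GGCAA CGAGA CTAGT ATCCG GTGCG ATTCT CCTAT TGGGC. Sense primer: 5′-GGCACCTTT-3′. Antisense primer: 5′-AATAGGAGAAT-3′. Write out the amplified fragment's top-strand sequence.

5'-GGCACCTTTTCGAAACGAACCTCGGTGGCAACGAGACTAGTATCCGGTGCGATTCTCCTATT-3'

The forward primer matches the template at positions 70–78.
The reverse primer's reverse complement is ATTCTCCTATT, which matches the template at positions 121–131.
The product is the template from position 70 through 131 (62 bp).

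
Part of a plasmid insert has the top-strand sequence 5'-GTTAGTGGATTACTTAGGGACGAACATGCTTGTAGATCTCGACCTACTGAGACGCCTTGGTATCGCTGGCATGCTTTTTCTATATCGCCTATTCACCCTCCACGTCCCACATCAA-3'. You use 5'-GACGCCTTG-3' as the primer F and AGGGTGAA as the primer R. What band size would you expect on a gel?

49 bp

The forward primer matches the template at positions 51–59.
Reverse complement of the reverse primer: TTCACCCT. This occurs on the top strand at positions 92–99.
The product runs from position 51 to position 99, so its length is 99 − 51 + 1 = 49 bp.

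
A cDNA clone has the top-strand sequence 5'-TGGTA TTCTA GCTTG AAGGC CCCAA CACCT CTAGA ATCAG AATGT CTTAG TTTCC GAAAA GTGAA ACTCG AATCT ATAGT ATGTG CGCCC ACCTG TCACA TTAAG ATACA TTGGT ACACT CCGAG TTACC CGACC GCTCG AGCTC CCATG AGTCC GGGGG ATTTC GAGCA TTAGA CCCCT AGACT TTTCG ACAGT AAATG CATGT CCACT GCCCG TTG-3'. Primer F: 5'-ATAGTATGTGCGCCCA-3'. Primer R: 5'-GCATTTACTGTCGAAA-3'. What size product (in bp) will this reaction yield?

Forward primer ATAGTATGTGCGCCCA is found on the top strand at positions 76–91.
The reverse primer's reverse complement is TTTCGACAGTAAATGC, which matches the template at positions 186–201.
Product length = (reverse-primer end) − (forward-primer start) + 1 = 201 − 76 + 1 = 126 bp.

126 bp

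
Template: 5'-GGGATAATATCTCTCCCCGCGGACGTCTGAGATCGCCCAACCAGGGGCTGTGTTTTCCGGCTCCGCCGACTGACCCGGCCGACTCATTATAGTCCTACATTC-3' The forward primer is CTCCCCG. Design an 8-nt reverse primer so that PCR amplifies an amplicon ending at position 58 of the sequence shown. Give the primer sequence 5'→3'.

5'-GGAAAACA-3'

The forward primer binds at positions 13–19; the product's 3' end on the top strand is position 58.
The reverse primer anneals to the top strand over positions 51–58, i.e. to TGTTTTCC.
Its sequence written 5'→3' is the reverse complement: GGAAAACA.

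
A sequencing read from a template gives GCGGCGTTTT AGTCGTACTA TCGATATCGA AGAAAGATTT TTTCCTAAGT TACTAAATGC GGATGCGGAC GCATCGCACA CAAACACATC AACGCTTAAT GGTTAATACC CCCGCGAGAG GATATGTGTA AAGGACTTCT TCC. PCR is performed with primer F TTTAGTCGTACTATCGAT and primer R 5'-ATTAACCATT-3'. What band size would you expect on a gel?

The forward primer matches the template at positions 8–25.
Reverse complement of the reverse primer: AATGGTTAAT. This occurs on the top strand at positions 98–107.
The product runs from position 8 to position 107, so its length is 107 − 8 + 1 = 100 bp.

100 bp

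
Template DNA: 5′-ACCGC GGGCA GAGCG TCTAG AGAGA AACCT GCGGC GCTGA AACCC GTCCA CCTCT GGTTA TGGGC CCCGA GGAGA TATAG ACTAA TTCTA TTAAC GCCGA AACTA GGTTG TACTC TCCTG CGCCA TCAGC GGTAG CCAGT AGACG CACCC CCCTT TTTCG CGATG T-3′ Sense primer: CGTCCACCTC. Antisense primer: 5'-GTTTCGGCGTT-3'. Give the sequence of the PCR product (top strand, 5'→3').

5'-CGTCCACCTCTGGTTATGGGCCCCGAGGAGATATAGACTAATTCTATTAACGCCGAAAC-3'

The forward primer matches the template at positions 45–54.
Reverse complement of the reverse primer: AACGCCGAAAC. This occurs on the top strand at positions 93–103.
The product is the template from position 45 through 103 (59 bp).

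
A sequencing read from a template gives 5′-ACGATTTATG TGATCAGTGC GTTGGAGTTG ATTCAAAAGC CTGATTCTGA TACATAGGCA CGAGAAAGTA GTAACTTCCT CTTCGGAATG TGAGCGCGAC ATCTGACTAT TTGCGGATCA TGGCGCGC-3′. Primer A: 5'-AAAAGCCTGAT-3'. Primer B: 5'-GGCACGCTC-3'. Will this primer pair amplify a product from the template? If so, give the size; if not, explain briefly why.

No product — primer B has no binding site in the template.

Primer B (GGCACGCTC) does not match the top strand, and its reverse complement GAGCGTGCC does not match either.
With no annealing site for primer B, no amplification occurs.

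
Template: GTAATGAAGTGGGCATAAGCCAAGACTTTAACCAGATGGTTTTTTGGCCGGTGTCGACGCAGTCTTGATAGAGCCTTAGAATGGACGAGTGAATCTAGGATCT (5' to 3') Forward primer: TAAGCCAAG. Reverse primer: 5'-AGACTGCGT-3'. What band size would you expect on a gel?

50 bp

The forward primer matches the template at positions 16–24.
Reverse complement of the reverse primer: ACGCAGTCT. This occurs on the top strand at positions 57–65.
The product runs from position 16 to position 65, so its length is 65 − 16 + 1 = 50 bp.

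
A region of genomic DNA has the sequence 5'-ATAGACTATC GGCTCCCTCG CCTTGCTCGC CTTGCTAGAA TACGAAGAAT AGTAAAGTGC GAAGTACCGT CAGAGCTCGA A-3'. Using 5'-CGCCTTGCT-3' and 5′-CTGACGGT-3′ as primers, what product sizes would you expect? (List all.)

55 bp, 46 bp

The forward primer CGCCTTGCT matches the top strand at positions 19–27, 28–36.
The reverse primer's reverse complement is ACCGTCAG, matching at positions 66–73.
Each forward site pairs with the reverse site to give a product ending at position 73: sizes 55, 46 bp.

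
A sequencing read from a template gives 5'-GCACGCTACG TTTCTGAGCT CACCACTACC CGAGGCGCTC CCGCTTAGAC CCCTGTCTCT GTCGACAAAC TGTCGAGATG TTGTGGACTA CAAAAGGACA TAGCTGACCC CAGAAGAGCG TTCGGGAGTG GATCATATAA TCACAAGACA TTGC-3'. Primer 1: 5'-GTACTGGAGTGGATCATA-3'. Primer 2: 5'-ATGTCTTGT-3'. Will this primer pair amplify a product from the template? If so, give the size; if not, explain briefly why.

Primer 1 (GTACTGGAGTGGATCATA) does not match the top strand, and its reverse complement TATGATCCACTCCAGTAC does not match either.
With no annealing site for primer 1, no amplification occurs.

No product — primer 1 has no binding site in the template.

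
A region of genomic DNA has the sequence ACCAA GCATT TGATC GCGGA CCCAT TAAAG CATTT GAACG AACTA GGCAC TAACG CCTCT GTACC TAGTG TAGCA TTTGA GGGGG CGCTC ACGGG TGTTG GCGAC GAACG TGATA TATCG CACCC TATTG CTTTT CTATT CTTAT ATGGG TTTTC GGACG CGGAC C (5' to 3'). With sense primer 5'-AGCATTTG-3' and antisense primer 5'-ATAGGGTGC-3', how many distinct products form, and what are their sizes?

The forward primer AGCATTTG matches the top strand at positions 5–12, 29–36, 72–79.
The reverse primer's reverse complement is GCACCCTAT, matching at positions 120–128.
Each forward site pairs with the reverse site to give a product ending at position 128: sizes 124, 100, 57 bp.

Three products: 124 bp, 100 bp, 57 bp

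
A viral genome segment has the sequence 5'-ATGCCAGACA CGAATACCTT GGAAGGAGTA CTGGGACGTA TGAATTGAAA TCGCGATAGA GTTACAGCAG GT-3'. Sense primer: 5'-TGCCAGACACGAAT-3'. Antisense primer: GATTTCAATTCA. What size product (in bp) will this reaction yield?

Scanning the template, TGCCAGACACGAAT occurs at positions 2–15; this primer anneals to the bottom strand there with its 3' end pointing downstream.
Reverse complement of the reverse primer: TGAATTGAAATC. This occurs on the top strand at positions 41–52.
The product runs from position 2 to position 52, so its length is 52 − 2 + 1 = 51 bp.

51 bp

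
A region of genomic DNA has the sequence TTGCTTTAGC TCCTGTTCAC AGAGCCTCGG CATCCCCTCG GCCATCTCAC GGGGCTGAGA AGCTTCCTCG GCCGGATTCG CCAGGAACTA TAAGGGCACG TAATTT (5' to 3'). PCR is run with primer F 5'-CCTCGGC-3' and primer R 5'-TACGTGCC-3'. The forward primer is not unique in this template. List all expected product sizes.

The forward primer CCTCGGC matches the top strand at positions 25–31, 36–42, 66–72.
The reverse primer's reverse complement is GGCACGTA, matching at positions 95–102.
Each forward site pairs with the reverse site to give a product ending at position 102: sizes 78, 67, 37 bp.

78 bp, 67 bp, 37 bp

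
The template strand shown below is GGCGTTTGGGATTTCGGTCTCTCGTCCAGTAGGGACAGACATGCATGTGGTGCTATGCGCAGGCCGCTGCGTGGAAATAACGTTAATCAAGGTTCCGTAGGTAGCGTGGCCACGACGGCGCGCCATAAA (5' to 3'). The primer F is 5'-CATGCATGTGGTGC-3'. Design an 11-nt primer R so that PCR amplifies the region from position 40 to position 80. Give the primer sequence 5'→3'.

The product's 3' end on the top strand is position 80.
The reverse primer anneals to the top strand over positions 70–80, i.e. to CGTGGAAATAA.
Its sequence written 5'→3' is the reverse complement: TTATTTCCACG.

5'-TTATTTCCACG-3'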